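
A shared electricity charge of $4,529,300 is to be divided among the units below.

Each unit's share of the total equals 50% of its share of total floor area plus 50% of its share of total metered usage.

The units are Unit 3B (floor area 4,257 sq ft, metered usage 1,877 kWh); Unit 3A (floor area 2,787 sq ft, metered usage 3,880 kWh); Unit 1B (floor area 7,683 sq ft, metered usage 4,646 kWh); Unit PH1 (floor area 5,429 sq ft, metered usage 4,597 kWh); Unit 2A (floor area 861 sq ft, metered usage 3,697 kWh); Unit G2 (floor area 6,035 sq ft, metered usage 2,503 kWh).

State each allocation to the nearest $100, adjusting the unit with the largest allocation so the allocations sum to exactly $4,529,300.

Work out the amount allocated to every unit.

Totals — floor area 27,052, metered usage 21,200.
Composite weights (50% floor area + 50% metered usage): Unit 3B 0.1230; Unit 3A 0.1430; Unit 1B 0.2516; Unit PH1 0.2088; Unit 2A 0.1031; Unit G2 0.1706.
Unrounded shares: Unit 3B 556,880.45; Unit 3A 647,786.54; Unit 1B 1,139,480.21; Unit PH1 945,552.94; Unit 2A 467,003.40; Unit G2 772,596.45.
After rounding ($100): Unit 3B $556,900; Unit 3A $647,800; Unit 1B $1,139,500; Unit PH1 $945,600; Unit 2A $467,000; Unit G2 $772,600. Sum = $4,529,400.
Difference $4,529,300 − $4,529,400 = −$100 applied to largest allocation (Unit 1B): Unit 1B becomes $1,139,400.

Unit 3B: $556,900; Unit 3A: $647,800; Unit 1B: $1,139,400; Unit PH1: $945,600; Unit 2A: $467,000; Unit G2: $772,600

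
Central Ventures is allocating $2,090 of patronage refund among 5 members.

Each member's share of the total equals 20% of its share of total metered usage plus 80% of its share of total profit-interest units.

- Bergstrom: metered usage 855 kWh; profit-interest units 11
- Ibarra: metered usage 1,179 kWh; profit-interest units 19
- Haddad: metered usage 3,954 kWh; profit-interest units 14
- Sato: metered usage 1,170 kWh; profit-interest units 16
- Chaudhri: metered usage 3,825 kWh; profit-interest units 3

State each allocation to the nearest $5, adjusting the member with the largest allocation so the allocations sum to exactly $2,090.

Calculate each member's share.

Metered usage total 10,983; profit-interest units total 63.
Combined weights (20% metered usage + 80% profit-interest units): Bergstrom 0.1553; Ibarra 0.2627; Haddad 0.2498; Sato 0.2245; Chaudhri 0.1077.
Pro-rata amounts: Bergstrom 324.48; Ibarra 549.13; Haddad 522.04; Sato 469.16; Chaudhri 225.19.
After rounding ($5): Bergstrom $325; Ibarra $550; Haddad $520; Sato $470; Chaudhri $225. Sum = $2,090.
Rounded total matches; no reconciliation needed.

Bergstrom: $325 | Ibarra: $550 | Haddad: $520 | Sato: $470 | Chaudhri: $225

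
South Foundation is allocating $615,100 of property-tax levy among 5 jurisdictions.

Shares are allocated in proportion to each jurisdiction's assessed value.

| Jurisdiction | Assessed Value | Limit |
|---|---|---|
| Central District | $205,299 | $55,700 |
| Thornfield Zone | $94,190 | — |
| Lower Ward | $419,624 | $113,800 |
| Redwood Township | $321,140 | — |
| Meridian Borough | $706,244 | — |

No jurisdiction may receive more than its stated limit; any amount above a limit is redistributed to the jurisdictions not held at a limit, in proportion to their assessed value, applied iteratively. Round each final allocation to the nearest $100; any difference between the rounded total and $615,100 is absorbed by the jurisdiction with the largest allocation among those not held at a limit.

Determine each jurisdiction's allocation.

Total assessed value = 1,746,497.
Unconstrained shares: Central District 72,304.40; Thornfield Zone 33,172.84; Lower Ward 147,787.67; Redwood Township 113,102.52; Meridian Borough 248,732.57.
Capped: Central District ($55,700), Lower Ward ($113,800); balance $445,600 reallocated over remaining assessed value 1,121,574.
Shares after redistribution: Thornfield Zone 37,421.57 → $37,400; Redwood Township 127,588.54 → $127,600; Meridian Borough 280,589.89 → $280,600.

Central District: $55,700 · Thornfield Zone: $37,400 · Lower Ward: $113,800 · Redwood Township: $127,600 · Meridian Borough: $280,600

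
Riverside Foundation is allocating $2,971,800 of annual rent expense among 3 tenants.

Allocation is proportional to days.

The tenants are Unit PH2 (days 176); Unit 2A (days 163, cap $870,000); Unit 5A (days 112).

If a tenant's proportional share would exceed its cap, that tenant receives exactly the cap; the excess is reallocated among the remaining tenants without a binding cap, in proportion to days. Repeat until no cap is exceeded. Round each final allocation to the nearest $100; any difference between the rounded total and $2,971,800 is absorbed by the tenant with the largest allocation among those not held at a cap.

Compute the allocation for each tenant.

Days total: 451.
Proportional shares (ignoring caps): Unit PH2 1,159,726.83; Unit 2A 1,074,065.19; Unit 5A 738,007.98.
Cap binds for Unit 2A ($870,000); residual $2,101,800 reallocated over remaining days 288.
Redistributed shares: Unit PH2 1,284,433.33 → $1,284,400; Unit 5A 817,366.67 → $817,400.

Unit PH2: $1,284,400; Unit 2A: $870,000; Unit 5A: $817,400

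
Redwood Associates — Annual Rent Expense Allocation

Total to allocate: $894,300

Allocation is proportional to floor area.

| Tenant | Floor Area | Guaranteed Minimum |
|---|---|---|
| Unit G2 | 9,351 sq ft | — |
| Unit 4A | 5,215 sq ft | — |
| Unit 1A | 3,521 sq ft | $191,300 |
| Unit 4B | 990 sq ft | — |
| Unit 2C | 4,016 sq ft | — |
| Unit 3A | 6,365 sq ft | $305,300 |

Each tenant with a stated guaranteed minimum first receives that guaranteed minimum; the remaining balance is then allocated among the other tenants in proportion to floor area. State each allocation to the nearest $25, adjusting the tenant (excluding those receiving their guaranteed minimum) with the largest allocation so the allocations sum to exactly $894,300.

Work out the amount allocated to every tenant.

Unit G2: $190,000 | Unit 4A: $105,975 | Unit 1A: $191,300 | Unit 4B: $20,125 | Unit 2C: $81,600 | Unit 3A: $305,300

Fund the minimums — Unit 1A $191,300; Unit 3A $305,300. Balance $397,700.
Balance split over remaining floor area 19,572: Unit G2 190,010.87 → $190,000; Unit 4A 105,967.99 → $105,975; Unit 4B 20,116.65 → $20,125; Unit 2C 81,604.50 → $81,600.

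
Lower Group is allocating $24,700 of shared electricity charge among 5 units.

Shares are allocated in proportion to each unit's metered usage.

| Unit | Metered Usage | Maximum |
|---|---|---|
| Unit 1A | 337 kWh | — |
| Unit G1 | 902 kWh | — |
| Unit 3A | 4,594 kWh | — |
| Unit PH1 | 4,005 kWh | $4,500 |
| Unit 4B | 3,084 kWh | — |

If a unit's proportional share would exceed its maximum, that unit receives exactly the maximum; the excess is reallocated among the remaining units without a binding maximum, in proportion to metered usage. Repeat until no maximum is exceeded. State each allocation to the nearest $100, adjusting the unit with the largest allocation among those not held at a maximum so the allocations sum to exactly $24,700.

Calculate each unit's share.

Unit 1A: $800; Unit G1: $2,000; Unit 3A: $10,400; Unit PH1: $4,500; Unit 4B: $7,000

Sum of metered usage: 12,922.
Unconstrained shares: Unit 1A 644.16; Unit G1 1,724.14; Unit 3A 8,781.29; Unit PH1 7,655.43; Unit 4B 5,894.97.
Capped: Unit PH1 ($4,500); balance $20,200 reallocated over remaining metered usage 8,917.
Shares after redistribution: Unit 1A 763.42 → $800; Unit G1 2,043.33 → $2,000; Unit 3A 10,406.95 → $10,400; Unit 4B 6,986.30 → $7,000.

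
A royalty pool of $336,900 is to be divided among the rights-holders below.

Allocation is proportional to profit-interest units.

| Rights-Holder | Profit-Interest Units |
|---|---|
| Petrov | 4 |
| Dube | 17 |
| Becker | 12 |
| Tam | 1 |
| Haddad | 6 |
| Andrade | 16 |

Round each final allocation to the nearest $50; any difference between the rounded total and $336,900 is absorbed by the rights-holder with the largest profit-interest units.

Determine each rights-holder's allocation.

Petrov: $24,050; Dube: $102,300; Becker: $72,200; Tam: $6,000; Haddad: $36,100; Andrade: $96,250

Sum of profit-interest units: 56.
Pro-rata amounts: Petrov 4/56 × $336,900 = 24,064.29; Dube 17/56 × $336,900 = 102,273.21; Becker 12/56 × $336,900 = 72,192.86; Tam 1/56 × $336,900 = 6,016.07; Haddad 6/56 × $336,900 = 36,096.43; Andrade 16/56 × $336,900 = 96,257.14.
At nearest $50: Petrov $24,050; Dube $102,250; Becker $72,200; Tam $6,000; Haddad $36,100; Andrade $96,250. Sum = $336,850.
Difference $336,900 − $336,850 = +$50 applied to largest profit-interest units (Dube): Dube becomes $102,300.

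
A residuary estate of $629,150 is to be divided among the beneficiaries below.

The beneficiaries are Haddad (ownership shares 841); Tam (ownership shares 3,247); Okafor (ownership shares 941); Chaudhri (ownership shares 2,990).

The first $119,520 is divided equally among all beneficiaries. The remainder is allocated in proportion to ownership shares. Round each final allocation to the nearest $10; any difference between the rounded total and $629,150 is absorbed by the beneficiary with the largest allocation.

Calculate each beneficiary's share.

First tranche $119,520 split equally: $29,880 each.
Remainder $509,630 by ownership shares (total 8,019): Haddad 53,447.91 → $53,450; Tam 206,355.98 → $206,360; Okafor 59,803.20 → $59,800; Chaudhri 190,022.91 → $190,020.
Totals: Haddad $29,880 + $53,450 = $83,330; Tam $29,880 + $206,360 = $236,240; Okafor $29,880 + $59,800 = $89,680; Chaudhri $29,880 + $190,020 = $219,900.

Haddad: $83,330 | Tam: $236,240 | Okafor: $89,680 | Chaudhri: $219,900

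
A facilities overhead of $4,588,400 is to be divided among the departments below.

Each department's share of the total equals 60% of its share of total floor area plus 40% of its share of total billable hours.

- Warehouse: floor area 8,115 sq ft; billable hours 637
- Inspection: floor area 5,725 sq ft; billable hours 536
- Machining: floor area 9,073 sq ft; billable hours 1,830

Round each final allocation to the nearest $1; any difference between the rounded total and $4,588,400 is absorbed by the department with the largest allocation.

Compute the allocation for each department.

Warehouse: $1,364,351 · Inspection: $1,015,460 · Machining: $2,208,589

Totals — floor area 22,913, billable hours 3,003.
Combined weights (60% floor area + 40% billable hours): Warehouse 0.2973; Inspection 0.2213; Machining 0.4813.
Unrounded shares: Warehouse 1,364,351.28; Inspection 1,015,459.57; Machining 2,208,589.15.
At nearest $1: Warehouse $1,364,351; Inspection $1,015,460; Machining $2,208,589. Sum = $4,588,400.
Sum already equals the total — no adjustment.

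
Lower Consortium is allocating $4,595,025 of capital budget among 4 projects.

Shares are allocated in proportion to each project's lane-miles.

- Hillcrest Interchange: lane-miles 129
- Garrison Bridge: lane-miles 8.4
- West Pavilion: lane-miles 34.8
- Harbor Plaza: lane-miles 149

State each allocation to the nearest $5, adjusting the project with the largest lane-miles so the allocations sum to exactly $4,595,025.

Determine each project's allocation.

Hillcrest Interchange: $1,845,450; Garrison Bridge: $120,170; West Pavilion: $497,840; Harbor Plaza: $2,131,565

Combined lane-miles = 129 + 8.4 + 34.8 + 149 = 321.2.
Unrounded shares: Hillcrest Interchange 1,845,449.02; Garrison Bridge 120,168.77; West Pavilion 497,842.06; Harbor Plaza 2,131,565.15.
Rounded to nearest $5: Hillcrest Interchange $1,845,450; Garrison Bridge $120,170; West Pavilion $497,840; Harbor Plaza $2,131,565. Sum = $4,595,025.
Sum already equals the total — no adjustment.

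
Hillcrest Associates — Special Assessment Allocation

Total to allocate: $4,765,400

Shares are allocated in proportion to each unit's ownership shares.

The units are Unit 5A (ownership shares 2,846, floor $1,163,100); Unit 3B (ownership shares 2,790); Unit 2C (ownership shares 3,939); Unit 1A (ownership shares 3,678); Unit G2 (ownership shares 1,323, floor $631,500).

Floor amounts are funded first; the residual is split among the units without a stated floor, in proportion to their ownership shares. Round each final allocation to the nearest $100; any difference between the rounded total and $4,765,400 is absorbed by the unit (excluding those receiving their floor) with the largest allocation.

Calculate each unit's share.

Unit 5A: $1,163,100 | Unit 3B: $796,400 | Unit 2C: $1,124,500 | Unit 1A: $1,049,900 | Unit G2: $631,500

Guaranteed amounts: Unit 5A $1,163,100; Unit G2 $631,500. Residual $2,970,800.
Residual split over remaining ownership shares 10,407: Unit 3B 796,438.17 → $796,400; Unit 2C 1,124,433.67 → $1,124,400; Unit 1A 1,049,928.16 → $1,049,900.
Rounding difference +$100 applied to Unit 2C → $1,124,500.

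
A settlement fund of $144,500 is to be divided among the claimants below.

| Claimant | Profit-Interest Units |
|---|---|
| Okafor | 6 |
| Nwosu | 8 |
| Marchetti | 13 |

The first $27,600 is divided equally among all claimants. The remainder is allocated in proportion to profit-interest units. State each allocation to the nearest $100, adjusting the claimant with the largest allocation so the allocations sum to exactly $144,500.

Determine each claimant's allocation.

$27,600 shared equally gives $9,200 per claimant.
Remainder $116,900 by profit-interest units (total 27): Okafor 25,977.78 → $26,000; Nwosu 34,637.04 → $34,600; Marchetti 56,285.19 → $56,300.
Totals: Okafor $9,200 + $26,000 = $35,200; Nwosu $9,200 + $34,600 = $43,800; Marchetti $9,200 + $56,300 = $65,500.

Okafor: $35,200 | Nwosu: $43,800 | Marchetti: $65,500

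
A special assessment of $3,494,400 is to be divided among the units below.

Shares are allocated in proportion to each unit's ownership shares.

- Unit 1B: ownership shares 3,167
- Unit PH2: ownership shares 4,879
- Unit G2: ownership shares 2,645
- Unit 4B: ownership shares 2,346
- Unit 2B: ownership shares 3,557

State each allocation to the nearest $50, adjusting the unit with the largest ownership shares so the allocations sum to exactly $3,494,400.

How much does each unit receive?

Combined ownership shares = 16,594.
Pro-rata amounts: Unit 1B 3,167/16,594 × $3,494,400 = 666,913.63; Unit PH2 4,879/16,594 × $3,494,400 = 1,027,430.25; Unit G2 2,645/16,594 × $3,494,400 = 556,989.76; Unit 4B 2,346/16,594 × $3,494,400 = 494,025.70; Unit 2B 3,557/16,594 × $3,494,400 = 749,040.67.
At nearest $50: Unit 1B $666,900; Unit PH2 $1,027,450; Unit G2 $557,000; Unit 4B $494,050; Unit 2B $749,050. Sum = $3,494,450.
Difference $3,494,400 − $3,494,450 = −$50 applied to largest ownership shares (Unit PH2): Unit PH2 becomes $1,027,400.

Unit 1B: $666,900 | Unit PH2: $1,027,400 | Unit G2: $557,000 | Unit 4B: $494,050 | Unit 2B: $749,050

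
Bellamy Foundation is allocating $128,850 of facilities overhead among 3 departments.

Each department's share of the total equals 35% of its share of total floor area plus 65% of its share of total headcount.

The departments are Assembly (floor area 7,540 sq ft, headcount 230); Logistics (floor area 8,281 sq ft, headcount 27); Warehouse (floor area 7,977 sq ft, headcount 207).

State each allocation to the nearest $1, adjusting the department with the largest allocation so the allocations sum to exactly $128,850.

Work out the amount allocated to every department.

Assembly: $55,804 | Logistics: $20,566 | Warehouse: $52,480

Totals — floor area 23,798, headcount 464.
Blended shares (35% floor area + 65% headcount): Assembly 0.4331; Logistics 0.1596; Warehouse 0.4073.
Proportional shares: Assembly 55,803.64; Logistics 20,566.13; Warehouse 52,480.24.
At nearest $1: Assembly $55,804; Logistics $20,566; Warehouse $52,480. Sum = $128,850.
Rounded total matches; no reconciliation needed.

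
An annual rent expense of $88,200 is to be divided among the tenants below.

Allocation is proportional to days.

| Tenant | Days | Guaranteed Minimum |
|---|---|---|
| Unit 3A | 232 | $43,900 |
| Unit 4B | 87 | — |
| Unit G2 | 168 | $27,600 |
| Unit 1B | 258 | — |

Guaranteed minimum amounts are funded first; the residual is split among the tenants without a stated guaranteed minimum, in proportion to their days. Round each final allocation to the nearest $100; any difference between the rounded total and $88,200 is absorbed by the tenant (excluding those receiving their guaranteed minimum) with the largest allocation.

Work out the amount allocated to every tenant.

Minimums first: Unit 3A $43,900; Unit G2 $27,600. Remaining pool $16,700.
Remaining pool split over remaining days 345: Unit 4B 4,211.30 → $4,200; Unit 1B 12,488.70 → $12,500.

Unit 3A: $43,900 · Unit 4B: $4,200 · Unit G2: $27,600 · Unit 1B: $12,500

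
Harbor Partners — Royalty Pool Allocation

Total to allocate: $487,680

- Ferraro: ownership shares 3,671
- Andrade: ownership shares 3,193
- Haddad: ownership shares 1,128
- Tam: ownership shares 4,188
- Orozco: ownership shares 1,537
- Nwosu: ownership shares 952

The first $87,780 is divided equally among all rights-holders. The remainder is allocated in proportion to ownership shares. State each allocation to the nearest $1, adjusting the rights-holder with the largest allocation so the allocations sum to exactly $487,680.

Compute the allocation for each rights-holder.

Ferraro: $114,707 | Andrade: $101,676 | Haddad: $45,381 | Tam: $128,802 | Orozco: $56,531 | Nwosu: $40,583

Equal tier: $87,780 ÷ 6 = $14,630 apiece.
Remainder $399,900 by ownership shares (total 14,669): Ferraro 100,077.23 → $100,077; Andrade 87,046.20 → $87,046; Haddad 30,751.05 → $30,751; Tam 114,171.46 → $114,171; Orozco 41,901.04 → $41,901; Nwosu 25,953.02 → $25,953.
Rounding difference +$1 on remainder applied to Tam.
Totals: Ferraro $14,630 + $100,077 = $114,707; Andrade $14,630 + $87,046 = $101,676; Haddad $14,630 + $30,751 = $45,381; Tam $14,630 + $114,172 = $128,802; Orozco $14,630 + $41,901 = $56,531; Nwosu $14,630 + $25,953 = $40,583.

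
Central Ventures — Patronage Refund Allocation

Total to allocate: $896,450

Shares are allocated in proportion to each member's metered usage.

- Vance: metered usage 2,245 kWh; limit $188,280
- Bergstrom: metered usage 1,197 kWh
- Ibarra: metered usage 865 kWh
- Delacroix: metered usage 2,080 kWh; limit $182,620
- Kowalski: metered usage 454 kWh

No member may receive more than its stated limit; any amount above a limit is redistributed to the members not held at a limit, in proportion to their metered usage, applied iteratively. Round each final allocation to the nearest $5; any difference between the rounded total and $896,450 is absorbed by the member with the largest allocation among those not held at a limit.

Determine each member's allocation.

Vance: $188,280; Bergstrom: $250,030; Ibarra: $180,685; Delacroix: $182,620; Kowalski: $94,835

Sum of metered usage: 6,841.
Pro-rata shares before constraints: Vance 294,186.56; Bergstrom 156,855.82; Ibarra 113,350.28; Delacroix 272,564.83; Kowalski 59,492.52.
Capped: Vance ($188,280), Delacroix ($182,620); remaining pool $525,550 reallocated over remaining metered usage 2,516.
Shares after redistribution: Bergstrom 250,033.13 → $250,035; Ibarra 180,683.92 → $180,685; Kowalski 94,832.95 → $94,835.
Rounding difference −$5 applied to Bergstrom → $250,030.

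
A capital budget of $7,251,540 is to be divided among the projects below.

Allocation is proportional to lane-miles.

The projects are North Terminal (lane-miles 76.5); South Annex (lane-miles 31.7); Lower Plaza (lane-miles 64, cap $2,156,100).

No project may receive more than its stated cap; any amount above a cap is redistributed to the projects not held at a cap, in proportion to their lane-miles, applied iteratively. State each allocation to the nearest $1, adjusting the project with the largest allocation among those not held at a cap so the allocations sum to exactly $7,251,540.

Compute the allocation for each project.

North Terminal: $3,602,599 | South Annex: $1,492,841 | Lower Plaza: $2,156,100

Lane-miles total: 172.2.
Proportional shares (ignoring caps): North Terminal 3,221,502.96; South Annex 1,334,923.45; Lower Plaza 2,695,113.59.
Held at cap: Lower Plaza ($2,156,100); remaining pool $5,095,440 reallocated over remaining lane-miles 108.2.
Redistributed shares: North Terminal 3,602,598.52 → $3,602,599; South Annex 1,492,841.48 → $1,492,841.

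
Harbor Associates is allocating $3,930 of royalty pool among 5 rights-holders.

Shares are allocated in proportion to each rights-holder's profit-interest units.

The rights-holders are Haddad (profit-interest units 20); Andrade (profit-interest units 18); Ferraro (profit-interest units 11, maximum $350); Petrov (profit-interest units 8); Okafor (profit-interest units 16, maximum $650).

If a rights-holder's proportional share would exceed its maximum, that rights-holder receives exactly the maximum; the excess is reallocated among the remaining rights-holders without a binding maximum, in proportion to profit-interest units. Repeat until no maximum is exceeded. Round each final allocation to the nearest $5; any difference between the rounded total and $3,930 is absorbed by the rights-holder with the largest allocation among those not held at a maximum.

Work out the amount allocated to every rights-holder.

Haddad: $1,275 | Andrade: $1,145 | Ferraro: $350 | Petrov: $510 | Okafor: $650

Profit-interest units total: 73.
Pro-rata shares before constraints: Haddad 1,076.71; Andrade 969.04; Ferraro 592.19; Petrov 430.68; Okafor 861.37.
Cap binds for Ferraro ($350), Okafor ($650); balance $2,930 reallocated over remaining profit-interest units 46.
Redistributed shares: Haddad 1,273.91 → $1,275; Andrade 1,146.52 → $1,145; Petrov 509.57 → $510.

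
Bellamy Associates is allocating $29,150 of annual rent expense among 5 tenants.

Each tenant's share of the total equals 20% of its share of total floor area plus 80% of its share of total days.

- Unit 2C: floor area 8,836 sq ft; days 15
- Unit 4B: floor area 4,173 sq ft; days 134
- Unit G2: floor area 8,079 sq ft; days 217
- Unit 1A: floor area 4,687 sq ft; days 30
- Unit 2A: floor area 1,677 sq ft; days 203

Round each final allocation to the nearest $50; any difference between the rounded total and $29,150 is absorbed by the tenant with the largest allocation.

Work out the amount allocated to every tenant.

Floor area total 27,452; days total 599.
Blended shares (20% floor area + 80% days): Unit 2C 0.0844; Unit 4B 0.2094; Unit G2 0.3487; Unit 1A 0.0742; Unit 2A 0.2833.
Pro-rata amounts: Unit 2C 2,460.48; Unit 4B 6,103.05; Unit G2 10,163.89; Unit 1A 2,163.33; Unit 2A 8,259.25.
At nearest $50: Unit 2C $2,450; Unit 4B $6,100; Unit G2 $10,150; Unit 1A $2,150; Unit 2A $8,250. Sum = $29,100.
Difference $29,150 − $29,100 = +$50 applied to largest allocation (Unit G2): Unit G2 becomes $10,200.

Unit 2C: $2,450 · Unit 4B: $6,100 · Unit G2: $10,200 · Unit 1A: $2,150 · Unit 2A: $8,250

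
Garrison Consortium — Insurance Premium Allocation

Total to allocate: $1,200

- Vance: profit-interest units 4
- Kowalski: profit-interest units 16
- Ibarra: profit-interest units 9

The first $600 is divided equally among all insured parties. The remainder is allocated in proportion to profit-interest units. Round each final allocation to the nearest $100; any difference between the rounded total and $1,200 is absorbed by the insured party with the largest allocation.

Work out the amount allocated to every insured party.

Vance: $300 | Kowalski: $500 | Ibarra: $400

Equal tier: $600 ÷ 3 = $200 apiece.
Remainder $600 by profit-interest units (total 29): Vance 82.76 → $100; Kowalski 331.03 → $300; Ibarra 186.21 → $200.
Totals: Vance $200 + $100 = $300; Kowalski $200 + $300 = $500; Ibarra $200 + $200 = $400.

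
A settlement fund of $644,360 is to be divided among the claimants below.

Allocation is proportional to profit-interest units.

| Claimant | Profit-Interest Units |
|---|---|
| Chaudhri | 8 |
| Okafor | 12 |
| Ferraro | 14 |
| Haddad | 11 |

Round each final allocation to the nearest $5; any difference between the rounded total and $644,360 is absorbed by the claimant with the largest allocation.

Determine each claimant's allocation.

Chaudhri: $114,555 | Okafor: $171,830 | Ferraro: $200,465 | Haddad: $157,510

Total profit-interest units = 45.
Proportional shares: Chaudhri 8/45 × $644,360 = 114,552.89; Okafor 12/45 × $644,360 = 171,829.33; Ferraro 14/45 × $644,360 = 200,467.56; Haddad 11/45 × $644,360 = 157,510.22.
At nearest $5: Chaudhri $114,555; Okafor $171,830; Ferraro $200,470; Haddad $157,510. Sum = $644,365.
Difference $644,360 − $644,365 = −$5 applied to largest allocation (Ferraro): Ferraro becomes $200,465.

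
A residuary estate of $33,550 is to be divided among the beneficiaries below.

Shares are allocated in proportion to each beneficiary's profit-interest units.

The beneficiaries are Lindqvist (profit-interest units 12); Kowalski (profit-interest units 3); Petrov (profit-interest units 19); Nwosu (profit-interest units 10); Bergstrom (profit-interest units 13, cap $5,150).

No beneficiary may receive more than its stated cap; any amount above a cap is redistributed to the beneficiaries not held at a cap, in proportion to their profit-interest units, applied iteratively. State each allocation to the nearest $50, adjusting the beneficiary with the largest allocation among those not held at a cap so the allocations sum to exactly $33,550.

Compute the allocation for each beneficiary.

Profit-interest units total: 57.
Proportional shares (ignoring caps): Lindqvist 7,063.16; Kowalski 1,765.79; Petrov 11,183.33; Nwosu 5,885.96; Bergstrom 7,651.75.
Cap binds for Bergstrom ($5,150); remaining pool $28,400 reallocated over remaining profit-interest units 44.
Shares after redistribution: Lindqvist 7,745.45 → $7,750; Kowalski 1,936.36 → $1,950; Petrov 12,263.64 → $12,250; Nwosu 6,454.55 → $6,450.

Lindqvist: $7,750 | Kowalski: $1,950 | Petrov: $12,250 | Nwosu: $6,450 | Bergstrom: $5,150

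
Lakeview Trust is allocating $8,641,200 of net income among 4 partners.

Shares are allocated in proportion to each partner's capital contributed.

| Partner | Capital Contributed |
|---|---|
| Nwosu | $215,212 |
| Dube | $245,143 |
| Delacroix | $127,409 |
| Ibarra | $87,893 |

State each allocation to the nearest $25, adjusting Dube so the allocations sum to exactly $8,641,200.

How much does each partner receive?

Nwosu: $2,752,425; Dube: $3,135,200; Delacroix: $1,629,475; Ibarra: $1,124,100

Total capital contributed = 675,657.
Pro-rata amounts: Nwosu 215,212/675,657 × $8,641,200 = 2,752,417.18; Dube 245,143/675,657 × $8,641,200 = 3,135,214.60; Delacroix 127,409/675,657 × $8,641,200 = 1,629,475.68; Ibarra 87,893/675,657 × $8,641,200 = 1,124,092.54.
At nearest $25: Nwosu $2,752,425; Dube $3,135,225; Delacroix $1,629,475; Ibarra $1,124,100. Sum = $8,641,225.
Difference $8,641,200 − $8,641,225 = −$25 applied to Dube: Dube becomes $3,135,200.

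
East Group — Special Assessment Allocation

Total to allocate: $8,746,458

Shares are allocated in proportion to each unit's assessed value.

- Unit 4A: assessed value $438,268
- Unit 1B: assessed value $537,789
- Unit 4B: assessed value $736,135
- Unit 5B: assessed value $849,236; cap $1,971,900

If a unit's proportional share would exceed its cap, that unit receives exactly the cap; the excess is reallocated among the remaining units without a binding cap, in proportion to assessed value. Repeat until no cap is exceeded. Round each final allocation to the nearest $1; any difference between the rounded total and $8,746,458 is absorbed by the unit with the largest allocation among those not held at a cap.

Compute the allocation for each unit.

Sum of assessed value: 2,561,428.
Proportional shares (ignoring caps): Unit 4A 1,496,545.15; Unit 1B 1,836,377.56; Unit 4B 2,513,665.76; Unit 5B 2,899,869.53.
Cap binds for Unit 5B ($1,971,900); residual $6,774,558 reallocated over remaining assessed value 1,712,192.
Shares after redistribution: Unit 4A 1,734,076.54 → $1,734,077; Unit 1B 2,127,847.09 → $2,127,847; Unit 4B 2,912,634.36 → $2,912,634.

Unit 4A: $1,734,077 | Unit 1B: $2,127,847 | Unit 4B: $2,912,634 | Unit 5B: $1,971,900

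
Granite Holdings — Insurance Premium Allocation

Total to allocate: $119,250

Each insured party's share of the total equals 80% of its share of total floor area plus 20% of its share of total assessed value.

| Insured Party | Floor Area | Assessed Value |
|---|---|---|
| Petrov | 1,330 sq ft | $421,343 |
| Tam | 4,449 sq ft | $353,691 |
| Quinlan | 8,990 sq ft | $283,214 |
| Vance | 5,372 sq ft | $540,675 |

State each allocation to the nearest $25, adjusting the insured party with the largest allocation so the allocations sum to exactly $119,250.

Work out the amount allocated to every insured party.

Petrov: $12,575 · Tam: $26,350 · Quinlan: $46,825 · Vance: $33,500

Floor area total 20,141; assessed value total 1,598,923.
Combined weights (80% floor area + 20% assessed value): Petrov 0.1055; Tam 0.2210; Quinlan 0.3925; Vance 0.2810.
Unrounded shares: Petrov 12,584.56; Tam 26,348.92; Quinlan 46,806.60; Vance 33,509.92.
At nearest $25: Petrov $12,575; Tam $26,350; Quinlan $46,800; Vance $33,500. Sum = $119,225.
Difference $119,250 − $119,225 = +$25 applied to largest allocation (Quinlan): Quinlan becomes $46,825.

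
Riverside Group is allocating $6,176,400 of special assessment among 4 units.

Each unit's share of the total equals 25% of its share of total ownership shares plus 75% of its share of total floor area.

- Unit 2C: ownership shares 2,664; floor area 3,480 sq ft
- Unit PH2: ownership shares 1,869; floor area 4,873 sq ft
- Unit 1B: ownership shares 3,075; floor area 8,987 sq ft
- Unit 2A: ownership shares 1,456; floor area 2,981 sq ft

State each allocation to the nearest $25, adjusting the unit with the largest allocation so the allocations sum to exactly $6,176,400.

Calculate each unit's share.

Ownership shares total 9,064; floor area total 20,321.
Composite weights (25% ownership shares + 75% floor area): Unit 2C 0.2019; Unit PH2 0.2314; Unit 1B 0.4165; Unit 2A 0.1502.
Unrounded shares: Unit 2C 1,247,114.32; Unit PH2 1,429,225.02; Unit 1B 2,572,485.68; Unit 2A 927,574.98.
After rounding ($25): Unit 2C $1,247,125; Unit PH2 $1,429,225; Unit 1B $2,572,475; Unit 2A $927,575. Sum = $6,176,400.
Sum already equals the total — no adjustment.

Unit 2C: $1,247,125; Unit PH2: $1,429,225; Unit 1B: $2,572,475; Unit 2A: $927,575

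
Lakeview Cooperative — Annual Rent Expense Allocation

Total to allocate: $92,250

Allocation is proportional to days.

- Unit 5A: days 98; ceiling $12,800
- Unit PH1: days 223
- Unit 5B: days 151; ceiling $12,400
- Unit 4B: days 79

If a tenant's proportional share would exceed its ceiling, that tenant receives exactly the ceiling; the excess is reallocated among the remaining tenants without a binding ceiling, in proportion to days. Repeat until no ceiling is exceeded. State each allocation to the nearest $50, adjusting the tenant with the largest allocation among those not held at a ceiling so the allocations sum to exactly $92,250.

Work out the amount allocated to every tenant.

Sum of days: 551.
Unconstrained shares: Unit 5A 16,407.44; Unit PH1 37,335.30; Unit 5B 25,280.85; Unit 4B 13,226.41.
Cap binds for Unit 5A ($12,800), Unit 5B ($12,400); balance $67,050 reallocated over remaining days 302.
Redistributed shares: Unit PH1 49,510.43 → $49,500; Unit 4B 17,539.57 → $17,550.

Unit 5A: $12,800; Unit PH1: $49,500; Unit 5B: $12,400; Unit 4B: $17,550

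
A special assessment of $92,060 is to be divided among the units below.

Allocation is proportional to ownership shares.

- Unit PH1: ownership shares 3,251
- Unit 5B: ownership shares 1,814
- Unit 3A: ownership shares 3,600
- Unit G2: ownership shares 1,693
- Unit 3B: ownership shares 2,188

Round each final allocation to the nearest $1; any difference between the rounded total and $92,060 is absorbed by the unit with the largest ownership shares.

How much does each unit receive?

Unit PH1: $23,855; Unit 5B: $13,311; Unit 3A: $26,416; Unit G2: $12,423; Unit 3B: $16,055

Sum of ownership shares: 3,251 + 1,814 + 3,600 + 1,693 + 2,188 = 12,546.
Proportional shares: Unit PH1 23,855.18; Unit 5B 13,310.76; Unit 3A 26,416.07; Unit G2 12,422.89; Unit 3B 16,055.10.
Rounded to nearest $1: Unit PH1 $23,855; Unit 5B $13,311; Unit 3A $26,416; Unit G2 $12,423; Unit 3B $16,055. Sum = $92,060.
No rounding difference to absorb.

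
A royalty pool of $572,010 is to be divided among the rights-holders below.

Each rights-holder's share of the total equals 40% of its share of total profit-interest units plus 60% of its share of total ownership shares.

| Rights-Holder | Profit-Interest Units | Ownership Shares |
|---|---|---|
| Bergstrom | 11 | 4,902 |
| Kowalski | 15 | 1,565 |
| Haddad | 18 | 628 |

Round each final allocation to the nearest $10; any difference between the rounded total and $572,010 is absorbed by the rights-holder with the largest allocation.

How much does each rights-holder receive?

Profit-interest units total 44; ownership shares total 7,095.
Combined weights (40% profit-interest units + 60% ownership shares): Bergstrom 0.5145; Kowalski 0.2687; Haddad 0.2167.
Raw shares: Bergstrom 294,325.15; Kowalski 153,705.01; Haddad 123,979.84.
At nearest $10: Bergstrom $294,330; Kowalski $153,710; Haddad $123,980. Sum = $572,020.
Difference $572,010 − $572,020 = −$10 applied to largest allocation (Bergstrom): Bergstrom becomes $294,320.

Bergstrom: $294,320 · Kowalski: $153,710 · Haddad: $123,980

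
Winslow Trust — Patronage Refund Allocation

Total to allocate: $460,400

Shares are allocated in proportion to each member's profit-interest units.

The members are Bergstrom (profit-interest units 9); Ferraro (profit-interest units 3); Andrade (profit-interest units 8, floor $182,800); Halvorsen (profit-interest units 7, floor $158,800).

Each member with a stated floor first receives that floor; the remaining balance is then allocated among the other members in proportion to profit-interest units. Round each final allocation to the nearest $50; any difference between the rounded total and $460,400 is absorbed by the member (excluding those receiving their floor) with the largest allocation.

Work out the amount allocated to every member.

Bergstrom: $89,100; Ferraro: $29,700; Andrade: $182,800; Halvorsen: $158,800

Guaranteed amounts: Andrade $182,800; Halvorsen $158,800. Balance $118,800.
Balance split over remaining profit-interest units 12: Bergstrom 89,100.00 → $89,100; Ferraro 29,700.00 → $29,700.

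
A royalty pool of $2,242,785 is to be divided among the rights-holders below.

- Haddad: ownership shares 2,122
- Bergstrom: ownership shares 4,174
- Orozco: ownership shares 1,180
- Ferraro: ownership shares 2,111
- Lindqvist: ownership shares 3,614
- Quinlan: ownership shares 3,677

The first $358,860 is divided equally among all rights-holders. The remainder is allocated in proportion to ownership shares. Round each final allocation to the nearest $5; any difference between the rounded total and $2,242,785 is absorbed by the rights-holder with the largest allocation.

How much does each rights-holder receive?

Equal tier: $358,860 ÷ 6 = $59,810 apiece.
Remainder $1,883,925 by ownership shares (total 16,878): Haddad 236,857.97 → $236,860; Bergstrom 465,902.53 → $465,905; Orozco 131,711.78 → $131,710; Ferraro 235,630.15 → $235,630; Lindqvist 403,395.25 → $403,395; Quinlan 410,427.32 → $410,425.
Totals: Haddad $59,810 + $236,860 = $296,670; Bergstrom $59,810 + $465,905 = $525,715; Orozco $59,810 + $131,710 = $191,520; Ferraro $59,810 + $235,630 = $295,440; Lindqvist $59,810 + $403,395 = $463,205; Quinlan $59,810 + $410,425 = $470,235.

Haddad: $296,670; Bergstrom: $525,715; Orozco: $191,520; Ferraro: $295,440; Lindqvist: $463,205; Quinlan: $470,235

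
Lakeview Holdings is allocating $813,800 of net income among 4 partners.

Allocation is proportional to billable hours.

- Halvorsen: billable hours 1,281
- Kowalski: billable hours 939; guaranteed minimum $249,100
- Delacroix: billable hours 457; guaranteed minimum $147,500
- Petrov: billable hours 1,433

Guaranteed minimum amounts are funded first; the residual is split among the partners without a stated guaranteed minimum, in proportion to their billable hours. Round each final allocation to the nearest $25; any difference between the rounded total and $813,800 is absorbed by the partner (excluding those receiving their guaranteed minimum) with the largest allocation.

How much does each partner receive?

Halvorsen: $196,925 | Kowalski: $249,100 | Delacroix: $147,500 | Petrov: $220,275

Minimums first: Kowalski $249,100; Delacroix $147,500. Balance $417,200.
Balance split over remaining billable hours 2,714: Halvorsen 196,917.17 → $196,925; Petrov 220,282.83 → $220,275.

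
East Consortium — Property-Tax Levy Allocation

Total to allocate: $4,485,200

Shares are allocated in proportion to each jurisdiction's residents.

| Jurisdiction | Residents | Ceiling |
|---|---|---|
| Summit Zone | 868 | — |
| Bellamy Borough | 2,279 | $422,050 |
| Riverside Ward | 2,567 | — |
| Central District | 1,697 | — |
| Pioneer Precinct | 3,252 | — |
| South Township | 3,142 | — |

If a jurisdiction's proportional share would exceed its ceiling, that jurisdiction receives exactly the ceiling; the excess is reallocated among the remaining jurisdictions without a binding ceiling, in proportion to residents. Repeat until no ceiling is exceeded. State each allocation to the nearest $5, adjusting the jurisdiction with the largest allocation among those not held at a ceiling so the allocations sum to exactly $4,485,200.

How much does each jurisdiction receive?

Summit Zone: $305,990 · Bellamy Borough: $422,050 · Riverside Ward: $904,920 · Central District: $598,225 · Pioneer Precinct: $1,146,395 · South Township: $1,107,620

Total residents = 13,805.
Unconstrained shares: Summit Zone 282,010.40; Bellamy Borough 740,439.75; Riverside Ward 834,010.03; Central District 551,349.83; Pioneer Precinct 1,056,564.32; South Township 1,020,825.67.
Capped: Bellamy Borough ($422,050); balance $4,063,150 reallocated over remaining residents 11,526.
Shares after redistribution: Summit Zone 305,987.70 → $305,990; Riverside Ward 904,919.84 → $904,920; Central District 598,227.10 → $598,225; Pioneer Precinct 1,146,396.30 → $1,146,395; South Township 1,107,619.06 → $1,107,620.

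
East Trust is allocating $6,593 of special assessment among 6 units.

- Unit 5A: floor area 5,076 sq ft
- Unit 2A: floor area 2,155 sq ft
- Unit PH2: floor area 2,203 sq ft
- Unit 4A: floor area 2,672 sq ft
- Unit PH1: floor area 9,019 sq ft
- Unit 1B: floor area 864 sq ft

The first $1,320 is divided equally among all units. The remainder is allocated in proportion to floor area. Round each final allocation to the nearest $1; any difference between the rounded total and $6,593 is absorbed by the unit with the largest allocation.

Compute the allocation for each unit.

Unit 5A: $1,437 · Unit 2A: $737 · Unit PH2: $748 · Unit 4A: $861 · Unit PH1: $2,383 · Unit 1B: $427

$1,320 shared equally gives $220 per unit.
Remainder $5,273 by floor area (total 21,989): Unit 5A 1,217.23 → $1,217; Unit 2A 516.77 → $517; Unit PH2 528.28 → $528; Unit 4A 640.75 → $641; Unit PH1 2,162.77 → $2,163; Unit 1B 207.19 → $207.
Totals: Unit 5A $220 + $1,217 = $1,437; Unit 2A $220 + $517 = $737; Unit PH2 $220 + $528 = $748; Unit 4A $220 + $641 = $861; Unit PH1 $220 + $2,163 = $2,383; Unit 1B $220 + $207 = $427.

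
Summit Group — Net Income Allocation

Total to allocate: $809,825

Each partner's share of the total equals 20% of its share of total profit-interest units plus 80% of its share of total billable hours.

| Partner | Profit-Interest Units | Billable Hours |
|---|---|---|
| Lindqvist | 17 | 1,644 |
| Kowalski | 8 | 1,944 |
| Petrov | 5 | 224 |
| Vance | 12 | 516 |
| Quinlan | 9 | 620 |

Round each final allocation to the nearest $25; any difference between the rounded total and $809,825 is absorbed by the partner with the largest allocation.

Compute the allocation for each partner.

Totals — profit-interest units 51, billable hours 4,948.
Composite weights (20% profit-interest units + 80% billable hours): Lindqvist 0.3325; Kowalski 0.3457; Petrov 0.0558; Vance 0.1305; Quinlan 0.1355.
Proportional shares: Lindqvist 269,243.35; Kowalski 279,941.41; Petrov 45,208.07; Vance 105,671.21; Quinlan 109,760.96.
At nearest $25: Lindqvist $269,250; Kowalski $279,950; Petrov $45,200; Vance $105,675; Quinlan $109,750. Sum = $809,825.
Rounded total matches; no reconciliation needed.

Lindqvist: $269,250 · Kowalski: $279,950 · Petrov: $45,200 · Vance: $105,675 · Quinlan: $109,750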